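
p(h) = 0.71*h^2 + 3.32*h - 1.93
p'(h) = 1.42*h + 3.32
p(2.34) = 9.73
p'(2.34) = 6.64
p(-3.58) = -4.72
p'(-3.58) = -1.76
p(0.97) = 1.96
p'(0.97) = 4.70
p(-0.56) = -3.57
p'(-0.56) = 2.52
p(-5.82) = 2.80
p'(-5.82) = -4.94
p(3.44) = 17.89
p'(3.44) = 8.20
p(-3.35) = -5.08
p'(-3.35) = -1.44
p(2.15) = 8.49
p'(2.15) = 6.37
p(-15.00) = 108.02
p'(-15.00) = -17.98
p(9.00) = 85.46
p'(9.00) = 16.10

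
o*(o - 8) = o^2 - 8*o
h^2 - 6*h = h*(h - 6)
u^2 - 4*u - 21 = (u - 7)*(u + 3)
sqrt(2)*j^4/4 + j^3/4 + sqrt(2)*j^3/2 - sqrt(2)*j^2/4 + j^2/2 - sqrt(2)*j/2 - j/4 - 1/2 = (j/2 + 1)*(j - 1)*(j + sqrt(2)/2)*(sqrt(2)*j/2 + sqrt(2)/2)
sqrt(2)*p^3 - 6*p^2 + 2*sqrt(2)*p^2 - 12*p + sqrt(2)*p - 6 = (p + 1)*(p - 3*sqrt(2))*(sqrt(2)*p + sqrt(2))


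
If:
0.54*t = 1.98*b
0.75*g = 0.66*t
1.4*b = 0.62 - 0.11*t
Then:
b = 0.34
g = 1.11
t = 1.26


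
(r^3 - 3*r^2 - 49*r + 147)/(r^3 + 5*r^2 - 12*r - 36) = (r^2 - 49)/(r^2 + 8*r + 12)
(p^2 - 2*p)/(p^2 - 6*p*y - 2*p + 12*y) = p/(p - 6*y)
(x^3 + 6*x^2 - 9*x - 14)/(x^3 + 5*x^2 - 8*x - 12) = (x + 7)/(x + 6)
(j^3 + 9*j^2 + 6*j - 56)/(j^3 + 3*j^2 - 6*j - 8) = (j + 7)/(j + 1)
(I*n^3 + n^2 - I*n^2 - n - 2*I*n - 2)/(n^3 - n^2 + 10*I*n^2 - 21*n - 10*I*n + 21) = (I*n^3 + n^2*(1 - I) - n*(1 + 2*I) - 2)/(n^3 + n^2*(-1 + 10*I) - n*(21 + 10*I) + 21)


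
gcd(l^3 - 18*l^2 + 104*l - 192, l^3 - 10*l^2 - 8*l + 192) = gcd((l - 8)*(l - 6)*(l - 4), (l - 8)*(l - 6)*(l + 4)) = l^2 - 14*l + 48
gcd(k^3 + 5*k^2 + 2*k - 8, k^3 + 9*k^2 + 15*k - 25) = k - 1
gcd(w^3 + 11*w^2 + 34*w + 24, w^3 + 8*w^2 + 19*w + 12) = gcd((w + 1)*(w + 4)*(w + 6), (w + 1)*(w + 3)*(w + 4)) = w^2 + 5*w + 4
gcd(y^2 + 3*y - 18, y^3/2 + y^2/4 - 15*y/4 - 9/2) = y - 3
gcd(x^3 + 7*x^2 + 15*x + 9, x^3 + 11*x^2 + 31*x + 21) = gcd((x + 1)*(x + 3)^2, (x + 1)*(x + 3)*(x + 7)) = x^2 + 4*x + 3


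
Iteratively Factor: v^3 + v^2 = (v + 1)*(v^2) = v*(v + 1)*(v)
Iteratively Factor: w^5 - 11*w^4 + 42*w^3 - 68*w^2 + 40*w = (w - 5)*(w^4 - 6*w^3 + 12*w^2 - 8*w) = (w - 5)*(w - 2)*(w^3 - 4*w^2 + 4*w) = w*(w - 5)*(w - 2)*(w^2 - 4*w + 4) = w*(w - 5)*(w - 2)^2*(w - 2)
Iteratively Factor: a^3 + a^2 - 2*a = (a - 1)*(a^2 + 2*a) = a*(a - 1)*(a + 2)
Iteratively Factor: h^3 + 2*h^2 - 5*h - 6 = (h - 2)*(h^2 + 4*h + 3) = (h - 2)*(h + 3)*(h + 1)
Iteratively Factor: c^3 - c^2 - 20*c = (c)*(c^2 - c - 20) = c*(c - 5)*(c + 4)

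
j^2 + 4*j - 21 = (j - 3)*(j + 7)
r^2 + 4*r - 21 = (r - 3)*(r + 7)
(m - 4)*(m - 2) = m^2 - 6*m + 8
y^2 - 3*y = y*(y - 3)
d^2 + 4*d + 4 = (d + 2)^2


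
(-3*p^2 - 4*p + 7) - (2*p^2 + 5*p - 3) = -5*p^2 - 9*p + 10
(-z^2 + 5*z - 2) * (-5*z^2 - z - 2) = 5*z^4 - 24*z^3 + 7*z^2 - 8*z + 4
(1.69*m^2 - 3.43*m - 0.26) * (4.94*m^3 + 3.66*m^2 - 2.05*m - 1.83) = 8.3486*m^5 - 10.7588*m^4 - 17.3027*m^3 + 2.9872*m^2 + 6.8099*m + 0.4758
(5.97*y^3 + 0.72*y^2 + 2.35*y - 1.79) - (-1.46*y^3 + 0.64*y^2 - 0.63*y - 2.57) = 7.43*y^3 + 0.08*y^2 + 2.98*y + 0.78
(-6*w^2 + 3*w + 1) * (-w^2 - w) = 6*w^4 + 3*w^3 - 4*w^2 - w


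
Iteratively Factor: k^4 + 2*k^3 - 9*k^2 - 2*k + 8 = (k - 1)*(k^3 + 3*k^2 - 6*k - 8) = (k - 1)*(k + 1)*(k^2 + 2*k - 8) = (k - 1)*(k + 1)*(k + 4)*(k - 2)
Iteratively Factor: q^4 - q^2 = (q)*(q^3 - q) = q*(q - 1)*(q^2 + q) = q*(q - 1)*(q + 1)*(q)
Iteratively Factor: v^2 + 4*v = (v + 4)*(v)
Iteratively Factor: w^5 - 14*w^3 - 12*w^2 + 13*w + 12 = (w + 1)*(w^4 - w^3 - 13*w^2 + w + 12) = (w + 1)^2*(w^3 - 2*w^2 - 11*w + 12) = (w - 1)*(w + 1)^2*(w^2 - w - 12) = (w - 4)*(w - 1)*(w + 1)^2*(w + 3)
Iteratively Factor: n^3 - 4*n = (n)*(n^2 - 4) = n*(n + 2)*(n - 2)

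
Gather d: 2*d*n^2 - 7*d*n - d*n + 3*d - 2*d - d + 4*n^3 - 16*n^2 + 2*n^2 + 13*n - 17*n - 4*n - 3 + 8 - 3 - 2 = d*(2*n^2 - 8*n) + 4*n^3 - 14*n^2 - 8*n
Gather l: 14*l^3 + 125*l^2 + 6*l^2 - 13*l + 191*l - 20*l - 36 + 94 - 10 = 14*l^3 + 131*l^2 + 158*l + 48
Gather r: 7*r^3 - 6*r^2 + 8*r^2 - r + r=7*r^3 + 2*r^2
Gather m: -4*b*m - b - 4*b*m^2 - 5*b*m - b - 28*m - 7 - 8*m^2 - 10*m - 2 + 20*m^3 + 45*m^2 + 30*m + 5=-2*b + 20*m^3 + m^2*(37 - 4*b) + m*(-9*b - 8) - 4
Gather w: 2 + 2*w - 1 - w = w + 1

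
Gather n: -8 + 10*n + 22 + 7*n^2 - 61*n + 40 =7*n^2 - 51*n + 54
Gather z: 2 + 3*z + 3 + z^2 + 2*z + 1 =z^2 + 5*z + 6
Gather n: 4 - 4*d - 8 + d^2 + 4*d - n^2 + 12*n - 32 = d^2 - n^2 + 12*n - 36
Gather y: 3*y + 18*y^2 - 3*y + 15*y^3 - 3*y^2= 15*y^3 + 15*y^2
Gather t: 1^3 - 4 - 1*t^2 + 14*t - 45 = -t^2 + 14*t - 48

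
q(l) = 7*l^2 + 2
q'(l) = 14*l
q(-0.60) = 4.52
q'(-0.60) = -8.40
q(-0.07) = 2.03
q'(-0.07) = -0.98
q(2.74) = 54.55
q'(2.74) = 38.36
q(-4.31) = 132.03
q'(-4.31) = -60.34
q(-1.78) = 24.18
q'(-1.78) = -24.92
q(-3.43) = 84.35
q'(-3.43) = -48.02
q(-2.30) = 39.03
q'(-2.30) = -32.20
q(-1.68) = 21.76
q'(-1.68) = -23.52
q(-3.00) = 65.00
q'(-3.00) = -42.00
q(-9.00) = 569.00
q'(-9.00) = -126.00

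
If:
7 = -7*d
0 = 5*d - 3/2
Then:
No Solution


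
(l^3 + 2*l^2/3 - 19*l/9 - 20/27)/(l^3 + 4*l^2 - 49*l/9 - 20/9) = (l + 5/3)/(l + 5)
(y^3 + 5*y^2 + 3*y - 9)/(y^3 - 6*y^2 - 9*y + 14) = (y^2 + 6*y + 9)/(y^2 - 5*y - 14)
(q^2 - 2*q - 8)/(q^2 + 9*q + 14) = (q - 4)/(q + 7)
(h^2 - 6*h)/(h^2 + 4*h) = (h - 6)/(h + 4)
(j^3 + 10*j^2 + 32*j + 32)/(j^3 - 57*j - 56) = (j^3 + 10*j^2 + 32*j + 32)/(j^3 - 57*j - 56)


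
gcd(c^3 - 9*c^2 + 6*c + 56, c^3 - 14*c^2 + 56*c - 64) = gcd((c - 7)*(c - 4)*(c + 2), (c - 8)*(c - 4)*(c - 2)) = c - 4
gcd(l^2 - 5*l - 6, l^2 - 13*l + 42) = l - 6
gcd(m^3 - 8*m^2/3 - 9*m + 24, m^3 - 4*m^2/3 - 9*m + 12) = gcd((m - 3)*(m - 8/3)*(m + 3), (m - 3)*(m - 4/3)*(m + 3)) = m^2 - 9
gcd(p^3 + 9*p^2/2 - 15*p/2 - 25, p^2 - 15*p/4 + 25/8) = p - 5/2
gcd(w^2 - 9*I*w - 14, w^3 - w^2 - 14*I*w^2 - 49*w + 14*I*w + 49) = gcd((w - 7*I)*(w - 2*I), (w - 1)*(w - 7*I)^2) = w - 7*I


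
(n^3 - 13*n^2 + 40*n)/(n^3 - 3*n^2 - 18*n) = (-n^2 + 13*n - 40)/(-n^2 + 3*n + 18)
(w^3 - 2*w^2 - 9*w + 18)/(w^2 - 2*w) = w - 9/w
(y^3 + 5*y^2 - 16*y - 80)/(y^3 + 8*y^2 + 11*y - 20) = (y - 4)/(y - 1)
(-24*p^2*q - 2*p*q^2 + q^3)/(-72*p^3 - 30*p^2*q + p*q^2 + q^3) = q/(3*p + q)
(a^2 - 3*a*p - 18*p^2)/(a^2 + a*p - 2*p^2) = (a^2 - 3*a*p - 18*p^2)/(a^2 + a*p - 2*p^2)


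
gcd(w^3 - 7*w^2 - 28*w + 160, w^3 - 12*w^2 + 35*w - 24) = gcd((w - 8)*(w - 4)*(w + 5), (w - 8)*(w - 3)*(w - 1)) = w - 8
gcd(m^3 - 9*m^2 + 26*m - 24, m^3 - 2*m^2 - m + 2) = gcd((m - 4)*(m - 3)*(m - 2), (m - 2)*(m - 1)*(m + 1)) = m - 2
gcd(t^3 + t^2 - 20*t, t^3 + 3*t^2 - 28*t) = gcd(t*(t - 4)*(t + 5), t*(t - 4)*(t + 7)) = t^2 - 4*t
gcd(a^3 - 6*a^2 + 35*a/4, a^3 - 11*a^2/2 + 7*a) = a^2 - 7*a/2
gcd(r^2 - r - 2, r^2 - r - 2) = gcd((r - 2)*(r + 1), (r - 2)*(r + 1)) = r^2 - r - 2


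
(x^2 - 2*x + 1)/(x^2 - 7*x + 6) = (x - 1)/(x - 6)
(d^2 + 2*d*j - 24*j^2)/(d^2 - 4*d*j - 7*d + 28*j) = (d + 6*j)/(d - 7)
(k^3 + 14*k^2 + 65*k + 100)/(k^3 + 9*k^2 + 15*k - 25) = (k + 4)/(k - 1)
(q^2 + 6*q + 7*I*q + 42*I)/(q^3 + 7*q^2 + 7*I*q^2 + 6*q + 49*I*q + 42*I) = 1/(q + 1)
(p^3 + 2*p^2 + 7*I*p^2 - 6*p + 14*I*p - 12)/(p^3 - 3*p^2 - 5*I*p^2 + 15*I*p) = (p^3 + p^2*(2 + 7*I) + 2*p*(-3 + 7*I) - 12)/(p*(p^2 - p*(3 + 5*I) + 15*I))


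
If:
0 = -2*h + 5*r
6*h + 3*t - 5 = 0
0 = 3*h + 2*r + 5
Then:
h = -25/19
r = -10/19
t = 245/57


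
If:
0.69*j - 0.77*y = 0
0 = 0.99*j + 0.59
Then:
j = -0.60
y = -0.53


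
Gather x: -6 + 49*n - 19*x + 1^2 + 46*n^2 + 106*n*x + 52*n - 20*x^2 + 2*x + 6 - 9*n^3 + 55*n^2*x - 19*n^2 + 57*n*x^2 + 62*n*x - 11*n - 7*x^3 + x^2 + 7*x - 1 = -9*n^3 + 27*n^2 + 90*n - 7*x^3 + x^2*(57*n - 19) + x*(55*n^2 + 168*n - 10)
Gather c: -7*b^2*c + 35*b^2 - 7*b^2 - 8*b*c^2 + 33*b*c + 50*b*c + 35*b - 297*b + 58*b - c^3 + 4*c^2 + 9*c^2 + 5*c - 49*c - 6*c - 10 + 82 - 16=28*b^2 - 204*b - c^3 + c^2*(13 - 8*b) + c*(-7*b^2 + 83*b - 50) + 56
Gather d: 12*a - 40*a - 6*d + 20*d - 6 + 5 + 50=-28*a + 14*d + 49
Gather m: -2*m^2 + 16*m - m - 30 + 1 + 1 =-2*m^2 + 15*m - 28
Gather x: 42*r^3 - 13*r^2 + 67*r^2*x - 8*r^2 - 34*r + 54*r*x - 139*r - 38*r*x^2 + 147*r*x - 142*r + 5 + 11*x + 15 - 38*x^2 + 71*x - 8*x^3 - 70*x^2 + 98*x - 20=42*r^3 - 21*r^2 - 315*r - 8*x^3 + x^2*(-38*r - 108) + x*(67*r^2 + 201*r + 180)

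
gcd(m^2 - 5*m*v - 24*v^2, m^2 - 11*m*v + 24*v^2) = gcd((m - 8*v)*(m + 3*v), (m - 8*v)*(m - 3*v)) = -m + 8*v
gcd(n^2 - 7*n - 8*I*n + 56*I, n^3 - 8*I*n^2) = n - 8*I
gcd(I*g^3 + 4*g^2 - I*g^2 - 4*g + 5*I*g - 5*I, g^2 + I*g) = g + I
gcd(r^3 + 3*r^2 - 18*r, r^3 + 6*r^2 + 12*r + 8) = 1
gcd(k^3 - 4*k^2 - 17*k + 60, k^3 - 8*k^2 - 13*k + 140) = k^2 - k - 20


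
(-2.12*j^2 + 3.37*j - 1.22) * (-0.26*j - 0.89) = 0.5512*j^3 + 1.0106*j^2 - 2.6821*j + 1.0858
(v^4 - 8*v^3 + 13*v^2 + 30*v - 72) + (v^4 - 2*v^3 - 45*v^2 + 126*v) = 2*v^4 - 10*v^3 - 32*v^2 + 156*v - 72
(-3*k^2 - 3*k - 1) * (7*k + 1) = -21*k^3 - 24*k^2 - 10*k - 1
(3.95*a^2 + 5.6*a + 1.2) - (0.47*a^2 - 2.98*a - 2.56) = 3.48*a^2 + 8.58*a + 3.76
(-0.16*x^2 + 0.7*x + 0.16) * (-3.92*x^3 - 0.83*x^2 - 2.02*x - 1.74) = 0.6272*x^5 - 2.6112*x^4 - 0.885*x^3 - 1.2684*x^2 - 1.5412*x - 0.2784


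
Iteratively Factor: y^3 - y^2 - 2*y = (y + 1)*(y^2 - 2*y) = y*(y + 1)*(y - 2)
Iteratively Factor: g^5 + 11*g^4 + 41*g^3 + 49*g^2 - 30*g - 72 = (g - 1)*(g^4 + 12*g^3 + 53*g^2 + 102*g + 72) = (g - 1)*(g + 3)*(g^3 + 9*g^2 + 26*g + 24) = (g - 1)*(g + 2)*(g + 3)*(g^2 + 7*g + 12) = (g - 1)*(g + 2)*(g + 3)^2*(g + 4)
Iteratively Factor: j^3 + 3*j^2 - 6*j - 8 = (j + 1)*(j^2 + 2*j - 8) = (j + 1)*(j + 4)*(j - 2)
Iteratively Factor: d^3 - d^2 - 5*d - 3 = (d - 3)*(d^2 + 2*d + 1) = (d - 3)*(d + 1)*(d + 1)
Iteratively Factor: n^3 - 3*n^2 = (n)*(n^2 - 3*n) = n^2*(n - 3)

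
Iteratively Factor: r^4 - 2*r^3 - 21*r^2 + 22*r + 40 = (r + 4)*(r^3 - 6*r^2 + 3*r + 10) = (r - 2)*(r + 4)*(r^2 - 4*r - 5) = (r - 2)*(r + 1)*(r + 4)*(r - 5)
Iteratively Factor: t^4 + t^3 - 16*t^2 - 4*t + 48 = (t + 4)*(t^3 - 3*t^2 - 4*t + 12) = (t + 2)*(t + 4)*(t^2 - 5*t + 6) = (t - 3)*(t + 2)*(t + 4)*(t - 2)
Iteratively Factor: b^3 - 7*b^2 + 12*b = (b)*(b^2 - 7*b + 12) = b*(b - 3)*(b - 4)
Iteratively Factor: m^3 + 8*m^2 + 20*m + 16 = (m + 2)*(m^2 + 6*m + 8) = (m + 2)^2*(m + 4)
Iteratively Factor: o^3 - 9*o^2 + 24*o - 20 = (o - 2)*(o^2 - 7*o + 10) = (o - 5)*(o - 2)*(o - 2)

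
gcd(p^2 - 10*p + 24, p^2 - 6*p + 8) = p - 4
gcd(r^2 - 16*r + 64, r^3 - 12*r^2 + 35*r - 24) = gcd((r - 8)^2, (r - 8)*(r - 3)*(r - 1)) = r - 8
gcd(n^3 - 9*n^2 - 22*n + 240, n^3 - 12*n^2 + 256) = n - 8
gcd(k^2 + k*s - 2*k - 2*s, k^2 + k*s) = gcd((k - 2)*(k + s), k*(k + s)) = k + s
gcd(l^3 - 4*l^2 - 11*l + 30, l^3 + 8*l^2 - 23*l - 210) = l - 5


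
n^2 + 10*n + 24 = (n + 4)*(n + 6)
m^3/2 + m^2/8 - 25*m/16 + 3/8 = (m/2 + 1)*(m - 3/2)*(m - 1/4)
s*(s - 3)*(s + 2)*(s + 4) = s^4 + 3*s^3 - 10*s^2 - 24*s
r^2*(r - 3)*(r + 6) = r^4 + 3*r^3 - 18*r^2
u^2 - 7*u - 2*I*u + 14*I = (u - 7)*(u - 2*I)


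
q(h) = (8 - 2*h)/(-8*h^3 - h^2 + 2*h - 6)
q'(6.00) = 0.00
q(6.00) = 0.00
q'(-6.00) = 0.00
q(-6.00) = 0.01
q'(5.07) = 0.00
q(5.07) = 0.00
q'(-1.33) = 5.48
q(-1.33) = 1.27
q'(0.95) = 1.10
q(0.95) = -0.51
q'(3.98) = 0.00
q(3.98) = -0.00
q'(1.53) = 0.30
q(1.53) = -0.15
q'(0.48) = 1.16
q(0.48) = -1.14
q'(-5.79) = 0.01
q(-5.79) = 0.01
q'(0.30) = 0.52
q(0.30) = -1.30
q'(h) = (8 - 2*h)*(24*h^2 + 2*h - 2)/(-8*h^3 - h^2 + 2*h - 6)^2 - 2/(-8*h^3 - h^2 + 2*h - 6)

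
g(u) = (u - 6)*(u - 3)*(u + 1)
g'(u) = (u - 6)*(u - 3) + (u - 6)*(u + 1) + (u - 3)*(u + 1) = 3*u^2 - 16*u + 9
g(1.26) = 18.64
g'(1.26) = -6.40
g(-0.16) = 16.35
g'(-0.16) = 11.64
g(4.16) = -11.01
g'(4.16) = -5.64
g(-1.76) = -28.07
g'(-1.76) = 46.45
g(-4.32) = -250.80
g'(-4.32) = 134.11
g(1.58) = 16.19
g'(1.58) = -8.79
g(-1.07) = -2.01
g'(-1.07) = 29.55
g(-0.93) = 1.91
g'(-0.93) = 26.47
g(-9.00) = -1440.00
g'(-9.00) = 396.00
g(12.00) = 702.00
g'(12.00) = 249.00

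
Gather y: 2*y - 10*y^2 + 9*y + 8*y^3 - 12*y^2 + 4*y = 8*y^3 - 22*y^2 + 15*y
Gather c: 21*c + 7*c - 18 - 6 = 28*c - 24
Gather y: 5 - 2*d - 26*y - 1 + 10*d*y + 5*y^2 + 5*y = -2*d + 5*y^2 + y*(10*d - 21) + 4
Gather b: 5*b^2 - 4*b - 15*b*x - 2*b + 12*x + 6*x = 5*b^2 + b*(-15*x - 6) + 18*x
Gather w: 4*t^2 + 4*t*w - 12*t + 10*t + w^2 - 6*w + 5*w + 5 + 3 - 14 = 4*t^2 - 2*t + w^2 + w*(4*t - 1) - 6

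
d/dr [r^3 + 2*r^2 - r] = 3*r^2 + 4*r - 1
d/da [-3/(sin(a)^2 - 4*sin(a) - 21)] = 6*(sin(a) - 2)*cos(a)/((sin(a) - 7)^2*(sin(a) + 3)^2)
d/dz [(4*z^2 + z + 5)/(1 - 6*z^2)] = (6*z^2 + 68*z + 1)/(36*z^4 - 12*z^2 + 1)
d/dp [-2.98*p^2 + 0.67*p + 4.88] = 0.67 - 5.96*p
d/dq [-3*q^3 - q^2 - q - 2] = -9*q^2 - 2*q - 1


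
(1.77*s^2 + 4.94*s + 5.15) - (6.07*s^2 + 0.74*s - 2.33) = -4.3*s^2 + 4.2*s + 7.48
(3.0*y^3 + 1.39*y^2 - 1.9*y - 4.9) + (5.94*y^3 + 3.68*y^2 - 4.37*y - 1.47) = 8.94*y^3 + 5.07*y^2 - 6.27*y - 6.37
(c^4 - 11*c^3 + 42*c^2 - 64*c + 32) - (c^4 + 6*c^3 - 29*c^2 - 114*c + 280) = -17*c^3 + 71*c^2 + 50*c - 248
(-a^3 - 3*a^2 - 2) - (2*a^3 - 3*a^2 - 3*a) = -3*a^3 + 3*a - 2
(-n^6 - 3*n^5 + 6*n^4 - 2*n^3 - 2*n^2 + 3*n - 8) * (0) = 0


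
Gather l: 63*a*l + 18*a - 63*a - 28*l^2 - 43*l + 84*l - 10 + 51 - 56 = -45*a - 28*l^2 + l*(63*a + 41) - 15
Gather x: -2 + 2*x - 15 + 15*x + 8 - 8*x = 9*x - 9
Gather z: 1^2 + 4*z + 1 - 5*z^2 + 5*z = -5*z^2 + 9*z + 2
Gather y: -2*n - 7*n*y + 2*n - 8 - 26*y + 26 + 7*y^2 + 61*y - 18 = 7*y^2 + y*(35 - 7*n)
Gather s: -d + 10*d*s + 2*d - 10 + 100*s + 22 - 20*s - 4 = d + s*(10*d + 80) + 8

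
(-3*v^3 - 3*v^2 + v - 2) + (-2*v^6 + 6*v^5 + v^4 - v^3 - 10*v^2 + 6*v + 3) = -2*v^6 + 6*v^5 + v^4 - 4*v^3 - 13*v^2 + 7*v + 1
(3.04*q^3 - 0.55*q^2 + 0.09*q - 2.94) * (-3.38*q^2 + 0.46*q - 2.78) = -10.2752*q^5 + 3.2574*q^4 - 9.0084*q^3 + 11.5076*q^2 - 1.6026*q + 8.1732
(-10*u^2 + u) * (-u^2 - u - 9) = 10*u^4 + 9*u^3 + 89*u^2 - 9*u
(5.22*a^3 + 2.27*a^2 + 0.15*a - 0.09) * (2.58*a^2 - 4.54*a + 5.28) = 13.4676*a^5 - 17.8422*a^4 + 17.6428*a^3 + 11.0724*a^2 + 1.2006*a - 0.4752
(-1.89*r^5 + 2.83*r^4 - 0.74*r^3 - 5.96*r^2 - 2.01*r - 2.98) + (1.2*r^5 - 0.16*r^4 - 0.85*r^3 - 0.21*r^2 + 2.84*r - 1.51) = -0.69*r^5 + 2.67*r^4 - 1.59*r^3 - 6.17*r^2 + 0.83*r - 4.49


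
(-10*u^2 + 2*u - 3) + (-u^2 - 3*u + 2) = -11*u^2 - u - 1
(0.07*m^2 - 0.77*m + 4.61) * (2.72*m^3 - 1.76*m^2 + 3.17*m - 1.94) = 0.1904*m^5 - 2.2176*m^4 + 14.1163*m^3 - 10.6903*m^2 + 16.1075*m - 8.9434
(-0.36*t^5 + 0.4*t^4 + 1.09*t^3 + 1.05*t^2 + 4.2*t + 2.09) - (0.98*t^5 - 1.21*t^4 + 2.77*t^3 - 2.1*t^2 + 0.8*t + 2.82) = -1.34*t^5 + 1.61*t^4 - 1.68*t^3 + 3.15*t^2 + 3.4*t - 0.73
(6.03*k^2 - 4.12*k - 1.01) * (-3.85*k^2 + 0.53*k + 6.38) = -23.2155*k^4 + 19.0579*k^3 + 40.1763*k^2 - 26.8209*k - 6.4438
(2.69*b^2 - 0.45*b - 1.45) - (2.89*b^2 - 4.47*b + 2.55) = -0.2*b^2 + 4.02*b - 4.0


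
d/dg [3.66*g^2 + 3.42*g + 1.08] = 7.32*g + 3.42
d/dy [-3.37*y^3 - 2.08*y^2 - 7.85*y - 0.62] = -10.11*y^2 - 4.16*y - 7.85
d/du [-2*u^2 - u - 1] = -4*u - 1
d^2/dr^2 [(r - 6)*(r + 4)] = 2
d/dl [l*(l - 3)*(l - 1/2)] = 3*l^2 - 7*l + 3/2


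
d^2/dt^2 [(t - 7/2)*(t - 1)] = 2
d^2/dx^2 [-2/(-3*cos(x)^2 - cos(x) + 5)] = 2*(-36*sin(x)^4 + 79*sin(x)^2 + 25*cos(x)/4 - 9*cos(3*x)/4 - 11)/(-3*sin(x)^2 + cos(x) - 2)^3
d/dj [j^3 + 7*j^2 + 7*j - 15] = 3*j^2 + 14*j + 7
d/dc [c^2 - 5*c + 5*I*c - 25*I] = 2*c - 5 + 5*I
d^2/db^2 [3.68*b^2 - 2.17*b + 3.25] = 7.36000000000000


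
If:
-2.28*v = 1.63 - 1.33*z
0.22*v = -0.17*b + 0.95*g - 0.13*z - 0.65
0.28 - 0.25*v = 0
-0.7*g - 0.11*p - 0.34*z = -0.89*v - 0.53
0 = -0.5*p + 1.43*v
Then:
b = -6.84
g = 0.15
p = 3.20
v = 1.12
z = 3.15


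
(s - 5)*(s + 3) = s^2 - 2*s - 15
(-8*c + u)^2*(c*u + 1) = 64*c^3*u - 16*c^2*u^2 + 64*c^2 + c*u^3 - 16*c*u + u^2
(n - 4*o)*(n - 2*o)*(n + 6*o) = n^3 - 28*n*o^2 + 48*o^3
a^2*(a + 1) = a^3 + a^2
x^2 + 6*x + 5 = (x + 1)*(x + 5)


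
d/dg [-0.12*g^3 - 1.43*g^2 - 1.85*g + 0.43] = -0.36*g^2 - 2.86*g - 1.85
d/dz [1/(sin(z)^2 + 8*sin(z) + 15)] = -2*(sin(z) + 4)*cos(z)/(sin(z)^2 + 8*sin(z) + 15)^2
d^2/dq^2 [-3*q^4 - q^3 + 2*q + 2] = 6*q*(-6*q - 1)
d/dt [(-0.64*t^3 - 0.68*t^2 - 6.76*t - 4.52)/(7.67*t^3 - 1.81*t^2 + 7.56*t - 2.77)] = (-1.77635683940025e-15*t^5 + 6.374*t^4 + 94.0216*t^3 + 91.9472*t^2 - 12.5952*t + 52.8964)/(58.8289*t^6 - 27.7654*t^5 + 119.2465*t^4 - 69.859*t^3 + 67.181*t^2 - 41.8824*t + 7.6729)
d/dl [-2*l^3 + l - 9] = 1 - 6*l^2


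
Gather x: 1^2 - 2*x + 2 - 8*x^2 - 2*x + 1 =-8*x^2 - 4*x + 4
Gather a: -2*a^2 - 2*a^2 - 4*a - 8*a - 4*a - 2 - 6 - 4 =-4*a^2 - 16*a - 12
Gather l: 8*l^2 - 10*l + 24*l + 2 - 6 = 8*l^2 + 14*l - 4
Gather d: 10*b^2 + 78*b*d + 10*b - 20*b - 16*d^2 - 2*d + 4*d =10*b^2 - 10*b - 16*d^2 + d*(78*b + 2)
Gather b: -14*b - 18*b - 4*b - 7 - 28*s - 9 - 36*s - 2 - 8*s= -36*b - 72*s - 18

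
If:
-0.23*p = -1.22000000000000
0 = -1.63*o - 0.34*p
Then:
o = -1.11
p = 5.30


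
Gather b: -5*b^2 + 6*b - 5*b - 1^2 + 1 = -5*b^2 + b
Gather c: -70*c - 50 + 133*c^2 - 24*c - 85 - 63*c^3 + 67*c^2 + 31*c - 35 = -63*c^3 + 200*c^2 - 63*c - 170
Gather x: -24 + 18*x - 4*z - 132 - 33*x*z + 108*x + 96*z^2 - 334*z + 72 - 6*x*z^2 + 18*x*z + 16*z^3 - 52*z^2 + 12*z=x*(-6*z^2 - 15*z + 126) + 16*z^3 + 44*z^2 - 326*z - 84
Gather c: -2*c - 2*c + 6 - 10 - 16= -4*c - 20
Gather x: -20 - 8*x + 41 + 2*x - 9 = 12 - 6*x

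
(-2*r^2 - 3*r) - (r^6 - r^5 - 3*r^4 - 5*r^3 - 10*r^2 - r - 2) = -r^6 + r^5 + 3*r^4 + 5*r^3 + 8*r^2 - 2*r + 2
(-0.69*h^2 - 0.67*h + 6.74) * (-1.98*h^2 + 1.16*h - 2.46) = 1.3662*h^4 + 0.5262*h^3 - 12.425*h^2 + 9.4666*h - 16.5804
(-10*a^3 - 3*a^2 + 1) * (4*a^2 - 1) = -40*a^5 - 12*a^4 + 10*a^3 + 7*a^2 - 1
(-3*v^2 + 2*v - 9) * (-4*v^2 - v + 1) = 12*v^4 - 5*v^3 + 31*v^2 + 11*v - 9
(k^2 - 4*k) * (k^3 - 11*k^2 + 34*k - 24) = k^5 - 15*k^4 + 78*k^3 - 160*k^2 + 96*k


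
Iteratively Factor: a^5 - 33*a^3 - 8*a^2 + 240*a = (a)*(a^4 - 33*a^2 - 8*a + 240) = a*(a - 3)*(a^3 + 3*a^2 - 24*a - 80) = a*(a - 5)*(a - 3)*(a^2 + 8*a + 16) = a*(a - 5)*(a - 3)*(a + 4)*(a + 4)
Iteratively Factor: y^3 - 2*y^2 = (y - 2)*(y^2) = y*(y - 2)*(y)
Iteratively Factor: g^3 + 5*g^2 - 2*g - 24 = (g + 4)*(g^2 + g - 6) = (g - 2)*(g + 4)*(g + 3)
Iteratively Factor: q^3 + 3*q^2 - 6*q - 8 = (q + 4)*(q^2 - q - 2) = (q + 1)*(q + 4)*(q - 2)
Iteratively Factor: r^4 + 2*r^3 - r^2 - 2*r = (r - 1)*(r^3 + 3*r^2 + 2*r) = (r - 1)*(r + 1)*(r^2 + 2*r) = r*(r - 1)*(r + 1)*(r + 2)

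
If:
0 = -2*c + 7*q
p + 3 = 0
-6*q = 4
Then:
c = -7/3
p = -3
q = -2/3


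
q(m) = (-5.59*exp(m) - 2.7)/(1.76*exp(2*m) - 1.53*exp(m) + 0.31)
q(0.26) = -7.74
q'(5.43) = 0.01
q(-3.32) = -11.29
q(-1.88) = -30.23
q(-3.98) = -9.94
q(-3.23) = -11.58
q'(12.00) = 0.00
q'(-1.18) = -16950.95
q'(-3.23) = -3.40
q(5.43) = -0.01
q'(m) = (-5.59*exp(m) - 2.7)*(-3.52*exp(2*m) + 1.53*exp(m))/(1.76*exp(2*m) - 1.53*exp(m) + 0.31)^2 - 5.59*exp(m)/(1.76*exp(2*m) - 1.53*exp(m) + 0.31)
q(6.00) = -0.00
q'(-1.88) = -46.24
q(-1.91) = -28.91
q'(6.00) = 0.01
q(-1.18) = -731.03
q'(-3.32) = -3.01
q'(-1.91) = -42.17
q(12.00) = 0.00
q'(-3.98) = -1.34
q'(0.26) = 18.04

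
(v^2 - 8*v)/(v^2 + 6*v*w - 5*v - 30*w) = v*(v - 8)/(v^2 + 6*v*w - 5*v - 30*w)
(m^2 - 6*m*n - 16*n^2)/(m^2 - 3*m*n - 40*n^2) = (m + 2*n)/(m + 5*n)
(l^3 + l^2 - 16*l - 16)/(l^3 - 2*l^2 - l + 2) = (l^2 - 16)/(l^2 - 3*l + 2)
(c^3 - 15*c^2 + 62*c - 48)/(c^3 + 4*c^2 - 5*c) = (c^2 - 14*c + 48)/(c*(c + 5))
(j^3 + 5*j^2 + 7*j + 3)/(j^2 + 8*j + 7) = (j^2 + 4*j + 3)/(j + 7)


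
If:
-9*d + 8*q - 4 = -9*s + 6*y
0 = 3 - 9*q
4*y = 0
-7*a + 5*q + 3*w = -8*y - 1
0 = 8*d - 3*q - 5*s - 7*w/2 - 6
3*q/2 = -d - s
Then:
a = -605/882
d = -35/108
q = 1/3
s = -19/108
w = -941/378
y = 0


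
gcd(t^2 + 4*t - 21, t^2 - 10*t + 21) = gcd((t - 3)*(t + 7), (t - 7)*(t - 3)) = t - 3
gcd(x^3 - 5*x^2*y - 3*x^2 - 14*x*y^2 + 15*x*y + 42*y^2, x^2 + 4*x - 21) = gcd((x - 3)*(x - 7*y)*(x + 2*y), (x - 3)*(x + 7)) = x - 3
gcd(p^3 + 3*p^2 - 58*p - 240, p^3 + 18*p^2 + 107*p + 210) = p^2 + 11*p + 30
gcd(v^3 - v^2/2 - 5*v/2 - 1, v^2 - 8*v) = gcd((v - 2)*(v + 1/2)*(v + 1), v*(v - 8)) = 1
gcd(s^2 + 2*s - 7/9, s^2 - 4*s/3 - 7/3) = 1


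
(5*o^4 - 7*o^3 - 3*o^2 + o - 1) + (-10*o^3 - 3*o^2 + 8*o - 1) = 5*o^4 - 17*o^3 - 6*o^2 + 9*o - 2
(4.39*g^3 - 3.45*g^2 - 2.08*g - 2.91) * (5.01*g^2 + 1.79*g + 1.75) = 21.9939*g^5 - 9.4264*g^4 - 8.9138*g^3 - 24.3398*g^2 - 8.8489*g - 5.0925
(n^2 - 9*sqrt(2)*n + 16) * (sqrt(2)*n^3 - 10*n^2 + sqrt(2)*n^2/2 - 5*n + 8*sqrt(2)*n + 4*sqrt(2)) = sqrt(2)*n^5 - 28*n^4 + sqrt(2)*n^4/2 - 14*n^3 + 114*sqrt(2)*n^3 - 304*n^2 + 57*sqrt(2)*n^2 - 152*n + 128*sqrt(2)*n + 64*sqrt(2)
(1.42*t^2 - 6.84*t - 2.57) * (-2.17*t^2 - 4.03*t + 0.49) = -3.0814*t^4 + 9.1202*t^3 + 33.8379*t^2 + 7.0055*t - 1.2593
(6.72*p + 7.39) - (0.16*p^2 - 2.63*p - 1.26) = -0.16*p^2 + 9.35*p + 8.65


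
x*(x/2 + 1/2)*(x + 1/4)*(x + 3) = x^4/2 + 17*x^3/8 + 2*x^2 + 3*x/8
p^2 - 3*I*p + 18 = (p - 6*I)*(p + 3*I)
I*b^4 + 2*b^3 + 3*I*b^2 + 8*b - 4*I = (b - 2*I)*(b - I)*(b + 2*I)*(I*b + 1)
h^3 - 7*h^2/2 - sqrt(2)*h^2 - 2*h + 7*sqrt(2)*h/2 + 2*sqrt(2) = (h - 4)*(h + 1/2)*(h - sqrt(2))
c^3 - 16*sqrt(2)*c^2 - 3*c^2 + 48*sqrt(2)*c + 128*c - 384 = (c - 3)*(c - 8*sqrt(2))^2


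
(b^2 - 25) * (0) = 0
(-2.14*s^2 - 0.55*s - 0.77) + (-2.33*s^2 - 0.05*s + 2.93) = -4.47*s^2 - 0.6*s + 2.16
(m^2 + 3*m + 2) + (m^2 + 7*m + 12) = 2*m^2 + 10*m + 14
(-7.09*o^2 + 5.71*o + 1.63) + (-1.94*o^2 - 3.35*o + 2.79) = -9.03*o^2 + 2.36*o + 4.42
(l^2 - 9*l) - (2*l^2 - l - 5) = -l^2 - 8*l + 5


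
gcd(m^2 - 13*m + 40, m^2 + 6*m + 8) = 1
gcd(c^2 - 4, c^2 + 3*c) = 1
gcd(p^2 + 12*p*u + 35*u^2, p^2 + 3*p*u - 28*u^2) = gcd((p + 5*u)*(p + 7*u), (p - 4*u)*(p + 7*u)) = p + 7*u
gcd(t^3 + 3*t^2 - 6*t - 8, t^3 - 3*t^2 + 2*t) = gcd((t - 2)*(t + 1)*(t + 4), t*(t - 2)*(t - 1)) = t - 2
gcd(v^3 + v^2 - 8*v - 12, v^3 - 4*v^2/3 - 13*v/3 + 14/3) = v + 2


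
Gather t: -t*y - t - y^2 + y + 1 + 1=t*(-y - 1) - y^2 + y + 2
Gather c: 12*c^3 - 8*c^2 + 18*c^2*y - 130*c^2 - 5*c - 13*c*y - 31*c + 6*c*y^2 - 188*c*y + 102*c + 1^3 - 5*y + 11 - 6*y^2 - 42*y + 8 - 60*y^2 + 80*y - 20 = 12*c^3 + c^2*(18*y - 138) + c*(6*y^2 - 201*y + 66) - 66*y^2 + 33*y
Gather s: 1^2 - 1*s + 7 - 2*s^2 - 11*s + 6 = -2*s^2 - 12*s + 14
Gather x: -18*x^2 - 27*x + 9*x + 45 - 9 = -18*x^2 - 18*x + 36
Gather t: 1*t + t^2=t^2 + t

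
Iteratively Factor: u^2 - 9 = (u - 3)*(u + 3)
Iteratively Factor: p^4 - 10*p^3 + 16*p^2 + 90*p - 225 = (p - 3)*(p^3 - 7*p^2 - 5*p + 75) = (p - 3)*(p + 3)*(p^2 - 10*p + 25) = (p - 5)*(p - 3)*(p + 3)*(p - 5)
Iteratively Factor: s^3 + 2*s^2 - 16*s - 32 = (s - 4)*(s^2 + 6*s + 8) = (s - 4)*(s + 4)*(s + 2)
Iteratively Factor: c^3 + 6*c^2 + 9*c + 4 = (c + 1)*(c^2 + 5*c + 4) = (c + 1)*(c + 4)*(c + 1)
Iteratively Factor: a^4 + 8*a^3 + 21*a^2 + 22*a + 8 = (a + 4)*(a^3 + 4*a^2 + 5*a + 2) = (a + 1)*(a + 4)*(a^2 + 3*a + 2) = (a + 1)^2*(a + 4)*(a + 2)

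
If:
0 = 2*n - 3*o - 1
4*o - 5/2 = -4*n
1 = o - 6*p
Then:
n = 23/40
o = 1/20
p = -19/120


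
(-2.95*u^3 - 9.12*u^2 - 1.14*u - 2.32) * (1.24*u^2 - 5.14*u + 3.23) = -3.658*u^5 + 3.8542*u^4 + 35.9347*u^3 - 26.4748*u^2 + 8.2426*u - 7.4936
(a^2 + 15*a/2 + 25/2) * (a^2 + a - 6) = a^4 + 17*a^3/2 + 14*a^2 - 65*a/2 - 75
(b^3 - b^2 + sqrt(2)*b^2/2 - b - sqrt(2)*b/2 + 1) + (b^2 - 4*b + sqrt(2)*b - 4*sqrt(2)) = b^3 + sqrt(2)*b^2/2 - 5*b + sqrt(2)*b/2 - 4*sqrt(2) + 1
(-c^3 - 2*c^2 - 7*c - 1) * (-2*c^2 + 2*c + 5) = 2*c^5 + 2*c^4 + 5*c^3 - 22*c^2 - 37*c - 5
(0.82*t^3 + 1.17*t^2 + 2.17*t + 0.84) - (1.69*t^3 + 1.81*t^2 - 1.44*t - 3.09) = -0.87*t^3 - 0.64*t^2 + 3.61*t + 3.93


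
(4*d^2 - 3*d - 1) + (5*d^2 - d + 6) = 9*d^2 - 4*d + 5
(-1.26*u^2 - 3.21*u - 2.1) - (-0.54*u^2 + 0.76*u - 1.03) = -0.72*u^2 - 3.97*u - 1.07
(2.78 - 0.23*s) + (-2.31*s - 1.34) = 1.44 - 2.54*s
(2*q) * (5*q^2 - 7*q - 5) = 10*q^3 - 14*q^2 - 10*q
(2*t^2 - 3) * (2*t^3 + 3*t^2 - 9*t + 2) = 4*t^5 + 6*t^4 - 24*t^3 - 5*t^2 + 27*t - 6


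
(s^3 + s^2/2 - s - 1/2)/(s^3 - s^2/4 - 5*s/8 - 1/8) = 4*(s + 1)/(4*s + 1)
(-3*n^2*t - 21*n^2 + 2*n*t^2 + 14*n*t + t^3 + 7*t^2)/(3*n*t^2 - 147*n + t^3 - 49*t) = (-n + t)/(t - 7)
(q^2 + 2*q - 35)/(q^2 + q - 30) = (q + 7)/(q + 6)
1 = 1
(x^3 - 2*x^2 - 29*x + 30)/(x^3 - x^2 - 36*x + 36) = (x + 5)/(x + 6)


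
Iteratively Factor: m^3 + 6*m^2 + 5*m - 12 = (m + 3)*(m^2 + 3*m - 4) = (m + 3)*(m + 4)*(m - 1)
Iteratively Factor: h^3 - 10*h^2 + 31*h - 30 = (h - 3)*(h^2 - 7*h + 10) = (h - 5)*(h - 3)*(h - 2)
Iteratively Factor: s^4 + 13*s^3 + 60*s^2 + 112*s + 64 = (s + 4)*(s^3 + 9*s^2 + 24*s + 16) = (s + 1)*(s + 4)*(s^2 + 8*s + 16) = (s + 1)*(s + 4)^2*(s + 4)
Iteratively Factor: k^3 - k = (k)*(k^2 - 1) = k*(k - 1)*(k + 1)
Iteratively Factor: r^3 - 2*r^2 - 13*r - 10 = (r + 2)*(r^2 - 4*r - 5) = (r + 1)*(r + 2)*(r - 5)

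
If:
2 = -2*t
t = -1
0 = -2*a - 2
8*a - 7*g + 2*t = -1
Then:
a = -1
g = -9/7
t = -1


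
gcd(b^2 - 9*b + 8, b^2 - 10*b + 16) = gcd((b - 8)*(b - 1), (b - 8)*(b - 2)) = b - 8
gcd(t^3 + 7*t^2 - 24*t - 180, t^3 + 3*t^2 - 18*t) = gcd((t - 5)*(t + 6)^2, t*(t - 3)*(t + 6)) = t + 6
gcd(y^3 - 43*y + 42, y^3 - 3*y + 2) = y - 1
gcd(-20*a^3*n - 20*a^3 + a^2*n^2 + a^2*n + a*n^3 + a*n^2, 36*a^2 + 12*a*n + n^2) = 1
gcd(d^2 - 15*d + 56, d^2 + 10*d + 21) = 1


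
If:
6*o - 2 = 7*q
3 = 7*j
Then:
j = 3/7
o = 7*q/6 + 1/3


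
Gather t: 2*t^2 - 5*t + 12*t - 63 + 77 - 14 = 2*t^2 + 7*t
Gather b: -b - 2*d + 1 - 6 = -b - 2*d - 5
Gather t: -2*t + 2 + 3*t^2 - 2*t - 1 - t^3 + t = -t^3 + 3*t^2 - 3*t + 1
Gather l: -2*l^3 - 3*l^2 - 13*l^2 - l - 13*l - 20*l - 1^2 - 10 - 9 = -2*l^3 - 16*l^2 - 34*l - 20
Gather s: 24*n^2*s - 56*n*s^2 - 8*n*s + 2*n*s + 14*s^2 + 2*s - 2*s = s^2*(14 - 56*n) + s*(24*n^2 - 6*n)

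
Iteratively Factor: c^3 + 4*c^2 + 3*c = (c)*(c^2 + 4*c + 3) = c*(c + 3)*(c + 1)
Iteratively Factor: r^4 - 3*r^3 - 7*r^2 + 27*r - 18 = (r - 3)*(r^3 - 7*r + 6) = (r - 3)*(r - 2)*(r^2 + 2*r - 3) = (r - 3)*(r - 2)*(r + 3)*(r - 1)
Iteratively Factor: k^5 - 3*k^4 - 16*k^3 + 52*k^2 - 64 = (k - 4)*(k^4 + k^3 - 12*k^2 + 4*k + 16) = (k - 4)*(k - 2)*(k^3 + 3*k^2 - 6*k - 8) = (k - 4)*(k - 2)*(k + 4)*(k^2 - k - 2) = (k - 4)*(k - 2)*(k + 1)*(k + 4)*(k - 2)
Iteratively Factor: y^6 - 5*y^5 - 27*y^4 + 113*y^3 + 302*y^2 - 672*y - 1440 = (y + 2)*(y^5 - 7*y^4 - 13*y^3 + 139*y^2 + 24*y - 720) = (y - 4)*(y + 2)*(y^4 - 3*y^3 - 25*y^2 + 39*y + 180) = (y - 4)*(y + 2)*(y + 3)*(y^3 - 6*y^2 - 7*y + 60) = (y - 4)^2*(y + 2)*(y + 3)*(y^2 - 2*y - 15) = (y - 5)*(y - 4)^2*(y + 2)*(y + 3)*(y + 3)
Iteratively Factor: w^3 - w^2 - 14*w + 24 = (w - 3)*(w^2 + 2*w - 8) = (w - 3)*(w + 4)*(w - 2)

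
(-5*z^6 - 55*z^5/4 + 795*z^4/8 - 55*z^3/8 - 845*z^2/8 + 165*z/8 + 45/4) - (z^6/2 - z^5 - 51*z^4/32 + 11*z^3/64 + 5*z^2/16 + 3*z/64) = -11*z^6/2 - 51*z^5/4 + 3231*z^4/32 - 451*z^3/64 - 1695*z^2/16 + 1317*z/64 + 45/4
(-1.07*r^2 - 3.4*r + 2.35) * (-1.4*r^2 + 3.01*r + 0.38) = 1.498*r^4 + 1.5393*r^3 - 13.9306*r^2 + 5.7815*r + 0.893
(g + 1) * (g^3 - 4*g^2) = g^4 - 3*g^3 - 4*g^2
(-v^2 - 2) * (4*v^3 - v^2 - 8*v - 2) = -4*v^5 + v^4 + 4*v^2 + 16*v + 4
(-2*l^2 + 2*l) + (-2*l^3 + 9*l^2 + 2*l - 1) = -2*l^3 + 7*l^2 + 4*l - 1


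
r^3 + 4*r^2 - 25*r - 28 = (r - 4)*(r + 1)*(r + 7)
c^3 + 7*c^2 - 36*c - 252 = (c - 6)*(c + 6)*(c + 7)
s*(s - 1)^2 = s^3 - 2*s^2 + s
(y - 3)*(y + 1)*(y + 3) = y^3 + y^2 - 9*y - 9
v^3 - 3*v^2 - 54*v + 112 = (v - 8)*(v - 2)*(v + 7)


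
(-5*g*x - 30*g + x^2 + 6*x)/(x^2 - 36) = (-5*g + x)/(x - 6)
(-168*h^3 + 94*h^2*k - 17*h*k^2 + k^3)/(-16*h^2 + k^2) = (42*h^2 - 13*h*k + k^2)/(4*h + k)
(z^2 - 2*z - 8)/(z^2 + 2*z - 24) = (z + 2)/(z + 6)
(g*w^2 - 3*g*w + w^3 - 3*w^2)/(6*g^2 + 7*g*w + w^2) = w*(w - 3)/(6*g + w)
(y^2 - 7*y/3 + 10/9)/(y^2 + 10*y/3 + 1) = (9*y^2 - 21*y + 10)/(3*(3*y^2 + 10*y + 3))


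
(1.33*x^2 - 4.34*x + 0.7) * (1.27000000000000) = 1.6891*x^2 - 5.5118*x + 0.889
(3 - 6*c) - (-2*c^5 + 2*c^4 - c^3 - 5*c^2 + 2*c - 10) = 2*c^5 - 2*c^4 + c^3 + 5*c^2 - 8*c + 13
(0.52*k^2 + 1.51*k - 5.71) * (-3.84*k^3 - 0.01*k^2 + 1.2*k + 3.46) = -1.9968*k^5 - 5.8036*k^4 + 22.5353*k^3 + 3.6683*k^2 - 1.6274*k - 19.7566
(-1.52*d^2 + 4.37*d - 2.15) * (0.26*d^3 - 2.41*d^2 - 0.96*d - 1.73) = -0.3952*d^5 + 4.7994*d^4 - 9.6315*d^3 + 3.6159*d^2 - 5.4961*d + 3.7195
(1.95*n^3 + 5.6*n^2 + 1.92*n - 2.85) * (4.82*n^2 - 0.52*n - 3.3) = 9.399*n^5 + 25.978*n^4 - 0.0925999999999991*n^3 - 33.2154*n^2 - 4.854*n + 9.405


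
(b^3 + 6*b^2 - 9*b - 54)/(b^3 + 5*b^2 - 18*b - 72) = (b - 3)/(b - 4)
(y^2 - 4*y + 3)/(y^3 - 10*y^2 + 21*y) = (y - 1)/(y*(y - 7))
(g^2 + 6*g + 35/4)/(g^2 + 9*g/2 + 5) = (g + 7/2)/(g + 2)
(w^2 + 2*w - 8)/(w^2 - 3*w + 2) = (w + 4)/(w - 1)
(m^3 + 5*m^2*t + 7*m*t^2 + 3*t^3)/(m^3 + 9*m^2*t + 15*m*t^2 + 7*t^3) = (m + 3*t)/(m + 7*t)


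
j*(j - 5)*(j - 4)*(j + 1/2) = j^4 - 17*j^3/2 + 31*j^2/2 + 10*j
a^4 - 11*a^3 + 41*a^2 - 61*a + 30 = (a - 5)*(a - 3)*(a - 2)*(a - 1)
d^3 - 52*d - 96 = (d - 8)*(d + 2)*(d + 6)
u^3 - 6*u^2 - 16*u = u*(u - 8)*(u + 2)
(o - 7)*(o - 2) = o^2 - 9*o + 14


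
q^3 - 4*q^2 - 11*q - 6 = (q - 6)*(q + 1)^2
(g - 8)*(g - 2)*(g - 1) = g^3 - 11*g^2 + 26*g - 16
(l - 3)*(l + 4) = l^2 + l - 12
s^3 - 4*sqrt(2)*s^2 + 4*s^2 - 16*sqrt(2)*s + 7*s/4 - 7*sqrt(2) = (s + 1/2)*(s + 7/2)*(s - 4*sqrt(2))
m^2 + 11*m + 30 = (m + 5)*(m + 6)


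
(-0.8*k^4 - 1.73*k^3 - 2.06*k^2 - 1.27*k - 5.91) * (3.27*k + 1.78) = -2.616*k^5 - 7.0811*k^4 - 9.8156*k^3 - 7.8197*k^2 - 21.5863*k - 10.5198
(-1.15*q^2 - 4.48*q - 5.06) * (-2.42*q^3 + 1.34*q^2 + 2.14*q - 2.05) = 2.783*q^5 + 9.3006*q^4 + 3.781*q^3 - 14.0101*q^2 - 1.6444*q + 10.373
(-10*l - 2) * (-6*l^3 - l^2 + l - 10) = 60*l^4 + 22*l^3 - 8*l^2 + 98*l + 20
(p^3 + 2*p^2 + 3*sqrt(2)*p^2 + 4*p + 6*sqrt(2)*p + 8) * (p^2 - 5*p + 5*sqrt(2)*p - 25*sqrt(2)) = p^5 - 3*p^4 + 8*sqrt(2)*p^4 - 24*sqrt(2)*p^3 + 24*p^3 - 102*p^2 - 60*sqrt(2)*p^2 - 340*p - 60*sqrt(2)*p - 200*sqrt(2)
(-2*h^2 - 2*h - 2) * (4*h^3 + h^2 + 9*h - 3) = -8*h^5 - 10*h^4 - 28*h^3 - 14*h^2 - 12*h + 6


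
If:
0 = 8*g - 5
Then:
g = 5/8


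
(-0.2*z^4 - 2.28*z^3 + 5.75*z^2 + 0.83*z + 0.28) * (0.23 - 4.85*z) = 0.97*z^5 + 11.012*z^4 - 28.4119*z^3 - 2.703*z^2 - 1.1671*z + 0.0644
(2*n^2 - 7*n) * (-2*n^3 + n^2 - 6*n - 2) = -4*n^5 + 16*n^4 - 19*n^3 + 38*n^2 + 14*n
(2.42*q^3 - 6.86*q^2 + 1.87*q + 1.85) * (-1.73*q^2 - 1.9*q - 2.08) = -4.1866*q^5 + 7.2698*q^4 + 4.7653*q^3 + 7.5153*q^2 - 7.4046*q - 3.848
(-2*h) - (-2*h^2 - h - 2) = 2*h^2 - h + 2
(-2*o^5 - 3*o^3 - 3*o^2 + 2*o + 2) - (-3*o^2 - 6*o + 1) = -2*o^5 - 3*o^3 + 8*o + 1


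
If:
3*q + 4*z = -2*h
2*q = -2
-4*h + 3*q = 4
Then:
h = -7/4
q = -1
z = 13/8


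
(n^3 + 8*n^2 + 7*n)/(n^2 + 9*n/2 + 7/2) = 2*n*(n + 7)/(2*n + 7)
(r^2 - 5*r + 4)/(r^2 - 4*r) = (r - 1)/r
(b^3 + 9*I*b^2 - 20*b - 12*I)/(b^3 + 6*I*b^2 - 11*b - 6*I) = (b + 6*I)/(b + 3*I)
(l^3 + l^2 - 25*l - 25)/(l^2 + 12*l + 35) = (l^2 - 4*l - 5)/(l + 7)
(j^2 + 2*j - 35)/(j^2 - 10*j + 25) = (j + 7)/(j - 5)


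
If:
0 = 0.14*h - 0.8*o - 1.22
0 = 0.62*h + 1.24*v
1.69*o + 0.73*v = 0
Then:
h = -37.22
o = -8.04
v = 18.61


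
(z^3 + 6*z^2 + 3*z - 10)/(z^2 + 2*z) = z + 4 - 5/z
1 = 1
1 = 1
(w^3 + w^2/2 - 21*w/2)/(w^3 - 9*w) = (w + 7/2)/(w + 3)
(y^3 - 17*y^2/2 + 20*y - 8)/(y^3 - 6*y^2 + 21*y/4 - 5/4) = 2*(y^2 - 8*y + 16)/(2*y^2 - 11*y + 5)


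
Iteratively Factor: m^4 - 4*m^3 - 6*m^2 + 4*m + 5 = (m + 1)*(m^3 - 5*m^2 - m + 5) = (m - 5)*(m + 1)*(m^2 - 1) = (m - 5)*(m - 1)*(m + 1)*(m + 1)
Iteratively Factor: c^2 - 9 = (c - 3)*(c + 3)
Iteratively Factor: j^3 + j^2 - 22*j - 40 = (j + 4)*(j^2 - 3*j - 10) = (j - 5)*(j + 4)*(j + 2)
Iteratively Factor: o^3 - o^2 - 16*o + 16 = (o - 1)*(o^2 - 16) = (o - 1)*(o + 4)*(o - 4)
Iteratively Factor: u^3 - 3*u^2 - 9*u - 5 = (u - 5)*(u^2 + 2*u + 1) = (u - 5)*(u + 1)*(u + 1)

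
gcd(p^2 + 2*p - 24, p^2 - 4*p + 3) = 1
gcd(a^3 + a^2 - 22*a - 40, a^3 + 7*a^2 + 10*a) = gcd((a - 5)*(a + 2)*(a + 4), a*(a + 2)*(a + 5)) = a + 2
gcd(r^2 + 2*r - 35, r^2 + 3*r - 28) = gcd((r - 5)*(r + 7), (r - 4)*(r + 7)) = r + 7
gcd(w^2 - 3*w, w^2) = w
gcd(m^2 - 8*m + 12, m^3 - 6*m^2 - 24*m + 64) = m - 2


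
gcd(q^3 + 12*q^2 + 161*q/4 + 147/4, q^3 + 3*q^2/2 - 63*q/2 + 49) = q + 7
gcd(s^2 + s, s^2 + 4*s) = s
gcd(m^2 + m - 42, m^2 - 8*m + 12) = m - 6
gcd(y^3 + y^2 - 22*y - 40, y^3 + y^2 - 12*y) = y + 4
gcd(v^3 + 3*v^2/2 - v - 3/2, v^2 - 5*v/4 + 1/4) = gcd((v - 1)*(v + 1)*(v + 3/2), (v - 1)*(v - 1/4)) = v - 1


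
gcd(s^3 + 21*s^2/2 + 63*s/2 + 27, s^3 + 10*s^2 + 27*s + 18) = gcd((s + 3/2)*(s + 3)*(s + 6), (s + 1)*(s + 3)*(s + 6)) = s^2 + 9*s + 18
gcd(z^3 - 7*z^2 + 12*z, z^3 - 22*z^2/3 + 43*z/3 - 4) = z^2 - 7*z + 12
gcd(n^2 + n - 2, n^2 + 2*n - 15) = 1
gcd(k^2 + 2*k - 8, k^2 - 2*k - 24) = k + 4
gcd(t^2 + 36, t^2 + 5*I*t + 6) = t + 6*I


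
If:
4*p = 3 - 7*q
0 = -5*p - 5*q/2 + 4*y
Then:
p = 28*y/25 - 3/10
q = 3/5 - 16*y/25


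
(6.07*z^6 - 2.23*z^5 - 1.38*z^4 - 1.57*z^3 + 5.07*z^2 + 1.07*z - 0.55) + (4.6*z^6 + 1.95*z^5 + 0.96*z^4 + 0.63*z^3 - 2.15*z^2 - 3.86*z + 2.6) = 10.67*z^6 - 0.28*z^5 - 0.42*z^4 - 0.94*z^3 + 2.92*z^2 - 2.79*z + 2.05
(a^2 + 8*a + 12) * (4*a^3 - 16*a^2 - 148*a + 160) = 4*a^5 + 16*a^4 - 228*a^3 - 1216*a^2 - 496*a + 1920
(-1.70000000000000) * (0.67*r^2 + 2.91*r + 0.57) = -1.139*r^2 - 4.947*r - 0.969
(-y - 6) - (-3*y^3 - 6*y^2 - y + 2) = 3*y^3 + 6*y^2 - 8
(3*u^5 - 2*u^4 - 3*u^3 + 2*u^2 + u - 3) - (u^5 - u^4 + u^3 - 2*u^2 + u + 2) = 2*u^5 - u^4 - 4*u^3 + 4*u^2 - 5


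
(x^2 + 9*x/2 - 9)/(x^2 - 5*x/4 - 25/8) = 4*(-2*x^2 - 9*x + 18)/(-8*x^2 + 10*x + 25)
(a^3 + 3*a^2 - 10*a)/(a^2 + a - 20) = a*(a - 2)/(a - 4)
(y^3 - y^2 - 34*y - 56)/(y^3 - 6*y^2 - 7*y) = (y^2 + 6*y + 8)/(y*(y + 1))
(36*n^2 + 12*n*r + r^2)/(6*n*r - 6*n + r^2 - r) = (6*n + r)/(r - 1)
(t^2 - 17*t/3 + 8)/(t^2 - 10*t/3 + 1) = (3*t - 8)/(3*t - 1)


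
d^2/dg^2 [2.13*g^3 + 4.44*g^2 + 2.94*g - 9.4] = 12.78*g + 8.88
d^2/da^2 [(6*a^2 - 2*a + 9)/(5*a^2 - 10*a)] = 2*(10*a^3 + 27*a^2 - 54*a + 36)/(5*a^3*(a^3 - 6*a^2 + 12*a - 8))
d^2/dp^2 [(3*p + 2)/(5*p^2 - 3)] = 30*(5*p^3 + 10*p^2 + 9*p + 2)/(125*p^6 - 225*p^4 + 135*p^2 - 27)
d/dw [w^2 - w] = 2*w - 1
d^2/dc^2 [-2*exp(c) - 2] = -2*exp(c)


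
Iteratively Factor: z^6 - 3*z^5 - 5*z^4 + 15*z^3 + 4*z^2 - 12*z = (z + 2)*(z^5 - 5*z^4 + 5*z^3 + 5*z^2 - 6*z) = (z + 1)*(z + 2)*(z^4 - 6*z^3 + 11*z^2 - 6*z) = (z - 2)*(z + 1)*(z + 2)*(z^3 - 4*z^2 + 3*z) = (z - 2)*(z - 1)*(z + 1)*(z + 2)*(z^2 - 3*z) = (z - 3)*(z - 2)*(z - 1)*(z + 1)*(z + 2)*(z)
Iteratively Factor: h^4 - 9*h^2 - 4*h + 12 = (h + 2)*(h^3 - 2*h^2 - 5*h + 6) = (h - 3)*(h + 2)*(h^2 + h - 2) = (h - 3)*(h - 1)*(h + 2)*(h + 2)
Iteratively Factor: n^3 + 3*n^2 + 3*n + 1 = (n + 1)*(n^2 + 2*n + 1) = (n + 1)^2*(n + 1)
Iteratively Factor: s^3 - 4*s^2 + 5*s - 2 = (s - 2)*(s^2 - 2*s + 1) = (s - 2)*(s - 1)*(s - 1)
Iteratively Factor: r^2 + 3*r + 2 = (r + 2)*(r + 1)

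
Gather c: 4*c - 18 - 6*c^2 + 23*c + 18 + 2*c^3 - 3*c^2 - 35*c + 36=2*c^3 - 9*c^2 - 8*c + 36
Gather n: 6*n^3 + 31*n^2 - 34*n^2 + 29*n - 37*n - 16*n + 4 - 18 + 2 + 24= 6*n^3 - 3*n^2 - 24*n + 12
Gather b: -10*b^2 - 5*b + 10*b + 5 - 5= -10*b^2 + 5*b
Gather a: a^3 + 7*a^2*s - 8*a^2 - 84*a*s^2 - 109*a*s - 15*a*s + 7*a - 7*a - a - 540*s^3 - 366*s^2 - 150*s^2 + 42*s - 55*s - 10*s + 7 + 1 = a^3 + a^2*(7*s - 8) + a*(-84*s^2 - 124*s - 1) - 540*s^3 - 516*s^2 - 23*s + 8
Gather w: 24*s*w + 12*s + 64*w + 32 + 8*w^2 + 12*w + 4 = 12*s + 8*w^2 + w*(24*s + 76) + 36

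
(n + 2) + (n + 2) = 2*n + 4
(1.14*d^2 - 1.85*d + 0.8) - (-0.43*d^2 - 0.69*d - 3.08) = 1.57*d^2 - 1.16*d + 3.88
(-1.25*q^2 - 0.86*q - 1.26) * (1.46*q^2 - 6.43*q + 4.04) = -1.825*q^4 + 6.7819*q^3 - 1.3598*q^2 + 4.6274*q - 5.0904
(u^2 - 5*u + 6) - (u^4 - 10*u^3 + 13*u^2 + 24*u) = -u^4 + 10*u^3 - 12*u^2 - 29*u + 6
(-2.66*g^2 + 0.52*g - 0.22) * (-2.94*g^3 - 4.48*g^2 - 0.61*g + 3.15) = 7.8204*g^5 + 10.388*g^4 - 0.0602*g^3 - 7.7106*g^2 + 1.7722*g - 0.693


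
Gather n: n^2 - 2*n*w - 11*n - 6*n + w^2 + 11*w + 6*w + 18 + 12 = n^2 + n*(-2*w - 17) + w^2 + 17*w + 30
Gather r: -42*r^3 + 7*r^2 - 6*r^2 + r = -42*r^3 + r^2 + r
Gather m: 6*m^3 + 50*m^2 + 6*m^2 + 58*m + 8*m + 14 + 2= 6*m^3 + 56*m^2 + 66*m + 16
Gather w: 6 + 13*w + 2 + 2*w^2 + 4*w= 2*w^2 + 17*w + 8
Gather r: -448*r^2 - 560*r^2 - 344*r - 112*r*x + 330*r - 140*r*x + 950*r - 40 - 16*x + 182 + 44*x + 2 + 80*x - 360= -1008*r^2 + r*(936 - 252*x) + 108*x - 216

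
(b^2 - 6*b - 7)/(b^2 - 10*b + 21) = (b + 1)/(b - 3)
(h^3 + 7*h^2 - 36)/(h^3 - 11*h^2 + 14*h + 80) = (h^3 + 7*h^2 - 36)/(h^3 - 11*h^2 + 14*h + 80)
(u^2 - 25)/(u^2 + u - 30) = (u + 5)/(u + 6)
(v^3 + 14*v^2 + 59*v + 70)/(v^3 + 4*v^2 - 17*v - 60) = (v^2 + 9*v + 14)/(v^2 - v - 12)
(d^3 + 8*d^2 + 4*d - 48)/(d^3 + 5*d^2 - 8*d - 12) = (d + 4)/(d + 1)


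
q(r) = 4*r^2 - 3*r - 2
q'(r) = 8*r - 3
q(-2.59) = 32.60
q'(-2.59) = -23.72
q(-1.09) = 6.02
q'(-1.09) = -11.72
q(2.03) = 8.39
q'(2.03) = 13.24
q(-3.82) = 67.83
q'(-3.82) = -33.56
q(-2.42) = 28.69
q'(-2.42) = -22.36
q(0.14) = -2.34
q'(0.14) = -1.88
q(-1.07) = 5.79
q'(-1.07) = -11.56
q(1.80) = 5.56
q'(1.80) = 11.40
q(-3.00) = 43.00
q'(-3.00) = -27.00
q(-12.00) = 610.00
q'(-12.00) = -99.00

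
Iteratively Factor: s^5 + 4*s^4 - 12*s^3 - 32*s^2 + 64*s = (s - 2)*(s^4 + 6*s^3 - 32*s) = (s - 2)^2*(s^3 + 8*s^2 + 16*s) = s*(s - 2)^2*(s^2 + 8*s + 16) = s*(s - 2)^2*(s + 4)*(s + 4)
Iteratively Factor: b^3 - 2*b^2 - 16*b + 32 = (b - 2)*(b^2 - 16) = (b - 4)*(b - 2)*(b + 4)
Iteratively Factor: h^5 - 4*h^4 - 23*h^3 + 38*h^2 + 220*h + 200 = (h + 2)*(h^4 - 6*h^3 - 11*h^2 + 60*h + 100) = (h + 2)^2*(h^3 - 8*h^2 + 5*h + 50) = (h - 5)*(h + 2)^2*(h^2 - 3*h - 10) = (h - 5)*(h + 2)^3*(h - 5)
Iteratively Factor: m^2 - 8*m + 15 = (m - 3)*(m - 5)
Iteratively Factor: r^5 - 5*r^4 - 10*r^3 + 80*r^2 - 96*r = (r - 3)*(r^4 - 2*r^3 - 16*r^2 + 32*r) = r*(r - 3)*(r^3 - 2*r^2 - 16*r + 32) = r*(r - 4)*(r - 3)*(r^2 + 2*r - 8) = r*(r - 4)*(r - 3)*(r - 2)*(r + 4)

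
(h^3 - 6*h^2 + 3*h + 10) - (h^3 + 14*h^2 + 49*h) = -20*h^2 - 46*h + 10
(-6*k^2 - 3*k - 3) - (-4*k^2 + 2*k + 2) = -2*k^2 - 5*k - 5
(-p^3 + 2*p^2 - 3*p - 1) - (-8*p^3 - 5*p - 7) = 7*p^3 + 2*p^2 + 2*p + 6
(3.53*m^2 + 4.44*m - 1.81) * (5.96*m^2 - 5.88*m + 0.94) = 21.0388*m^4 + 5.706*m^3 - 33.5766*m^2 + 14.8164*m - 1.7014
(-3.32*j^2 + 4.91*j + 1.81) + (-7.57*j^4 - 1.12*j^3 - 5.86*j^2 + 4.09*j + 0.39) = -7.57*j^4 - 1.12*j^3 - 9.18*j^2 + 9.0*j + 2.2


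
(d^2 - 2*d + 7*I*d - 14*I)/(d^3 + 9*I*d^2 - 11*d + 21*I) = (d - 2)/(d^2 + 2*I*d + 3)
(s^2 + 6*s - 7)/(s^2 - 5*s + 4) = (s + 7)/(s - 4)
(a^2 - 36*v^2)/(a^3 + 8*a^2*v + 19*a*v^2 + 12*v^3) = (a^2 - 36*v^2)/(a^3 + 8*a^2*v + 19*a*v^2 + 12*v^3)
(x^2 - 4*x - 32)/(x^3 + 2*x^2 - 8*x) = (x - 8)/(x*(x - 2))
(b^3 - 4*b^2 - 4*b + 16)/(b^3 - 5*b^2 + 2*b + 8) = (b + 2)/(b + 1)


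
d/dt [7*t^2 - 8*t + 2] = 14*t - 8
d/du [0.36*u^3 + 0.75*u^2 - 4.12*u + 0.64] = 1.08*u^2 + 1.5*u - 4.12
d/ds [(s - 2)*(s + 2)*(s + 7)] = 3*s^2 + 14*s - 4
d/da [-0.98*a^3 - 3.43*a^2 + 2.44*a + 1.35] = -2.94*a^2 - 6.86*a + 2.44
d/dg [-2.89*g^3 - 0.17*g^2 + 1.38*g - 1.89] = -8.67*g^2 - 0.34*g + 1.38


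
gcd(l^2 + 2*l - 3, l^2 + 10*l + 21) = l + 3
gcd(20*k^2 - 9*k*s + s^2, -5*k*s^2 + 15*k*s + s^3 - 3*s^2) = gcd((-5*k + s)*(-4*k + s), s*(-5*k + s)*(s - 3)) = -5*k + s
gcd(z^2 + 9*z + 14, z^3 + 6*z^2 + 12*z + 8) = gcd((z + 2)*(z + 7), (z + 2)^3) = z + 2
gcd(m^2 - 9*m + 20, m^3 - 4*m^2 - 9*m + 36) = m - 4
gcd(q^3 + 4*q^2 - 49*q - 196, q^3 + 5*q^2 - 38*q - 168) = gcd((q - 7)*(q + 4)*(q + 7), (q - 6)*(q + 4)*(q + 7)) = q^2 + 11*q + 28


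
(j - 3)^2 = j^2 - 6*j + 9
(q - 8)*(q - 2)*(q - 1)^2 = q^4 - 12*q^3 + 37*q^2 - 42*q + 16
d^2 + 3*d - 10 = (d - 2)*(d + 5)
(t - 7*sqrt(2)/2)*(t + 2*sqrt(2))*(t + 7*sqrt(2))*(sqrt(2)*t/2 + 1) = sqrt(2)*t^4/2 + 13*t^3/2 - 12*sqrt(2)*t^2 - 133*t - 98*sqrt(2)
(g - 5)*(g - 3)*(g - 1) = g^3 - 9*g^2 + 23*g - 15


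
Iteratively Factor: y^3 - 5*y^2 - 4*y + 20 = (y + 2)*(y^2 - 7*y + 10) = (y - 5)*(y + 2)*(y - 2)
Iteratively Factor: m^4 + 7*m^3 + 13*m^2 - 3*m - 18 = (m + 2)*(m^3 + 5*m^2 + 3*m - 9) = (m - 1)*(m + 2)*(m^2 + 6*m + 9) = (m - 1)*(m + 2)*(m + 3)*(m + 3)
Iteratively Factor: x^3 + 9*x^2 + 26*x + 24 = (x + 3)*(x^2 + 6*x + 8) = (x + 2)*(x + 3)*(x + 4)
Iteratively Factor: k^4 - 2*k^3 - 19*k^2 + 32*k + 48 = (k + 1)*(k^3 - 3*k^2 - 16*k + 48) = (k + 1)*(k + 4)*(k^2 - 7*k + 12) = (k - 4)*(k + 1)*(k + 4)*(k - 3)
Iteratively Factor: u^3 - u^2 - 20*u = (u + 4)*(u^2 - 5*u) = u*(u + 4)*(u - 5)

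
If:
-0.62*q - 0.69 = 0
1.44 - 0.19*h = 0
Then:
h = 7.58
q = -1.11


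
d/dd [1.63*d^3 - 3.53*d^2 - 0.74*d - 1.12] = 4.89*d^2 - 7.06*d - 0.74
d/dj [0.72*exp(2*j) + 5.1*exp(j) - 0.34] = (1.44*exp(j) + 5.1)*exp(j)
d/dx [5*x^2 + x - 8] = 10*x + 1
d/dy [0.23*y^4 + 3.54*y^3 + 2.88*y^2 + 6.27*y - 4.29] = 0.92*y^3 + 10.62*y^2 + 5.76*y + 6.27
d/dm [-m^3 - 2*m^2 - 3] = m*(-3*m - 4)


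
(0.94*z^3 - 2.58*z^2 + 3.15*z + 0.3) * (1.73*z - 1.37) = 1.6262*z^4 - 5.7512*z^3 + 8.9841*z^2 - 3.7965*z - 0.411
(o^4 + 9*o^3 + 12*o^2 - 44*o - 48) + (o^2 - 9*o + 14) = o^4 + 9*o^3 + 13*o^2 - 53*o - 34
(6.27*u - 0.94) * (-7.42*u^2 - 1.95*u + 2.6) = -46.5234*u^3 - 5.2517*u^2 + 18.135*u - 2.444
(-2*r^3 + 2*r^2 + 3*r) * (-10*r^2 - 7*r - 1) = 20*r^5 - 6*r^4 - 42*r^3 - 23*r^2 - 3*r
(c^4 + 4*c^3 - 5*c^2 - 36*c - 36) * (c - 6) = c^5 - 2*c^4 - 29*c^3 - 6*c^2 + 180*c + 216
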